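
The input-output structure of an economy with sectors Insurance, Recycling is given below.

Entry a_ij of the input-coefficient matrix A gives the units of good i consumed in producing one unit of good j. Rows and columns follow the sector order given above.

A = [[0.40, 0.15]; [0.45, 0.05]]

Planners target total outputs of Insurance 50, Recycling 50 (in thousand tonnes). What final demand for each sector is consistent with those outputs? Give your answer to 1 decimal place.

I − A =
  [   0.60    -0.15]
  [  -0.45     0.95]
d = (I − A) x:
  d_I = (+0.60)·50 + (-0.15)·50 = 22.5
  d_R = (-0.45)·50 + (+0.95)·50 = 25.0

d_I = 22.5, d_R = 25.0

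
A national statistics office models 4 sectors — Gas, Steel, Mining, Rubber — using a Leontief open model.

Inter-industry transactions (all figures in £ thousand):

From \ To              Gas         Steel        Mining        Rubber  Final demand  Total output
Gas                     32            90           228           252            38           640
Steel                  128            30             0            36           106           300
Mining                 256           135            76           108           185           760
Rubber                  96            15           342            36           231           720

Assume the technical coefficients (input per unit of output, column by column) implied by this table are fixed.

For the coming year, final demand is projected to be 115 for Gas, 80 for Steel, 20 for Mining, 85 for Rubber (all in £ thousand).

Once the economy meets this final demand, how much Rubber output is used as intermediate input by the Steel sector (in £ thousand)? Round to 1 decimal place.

Technical coefficients a_ij = z_ij / X_j:
  a_GG = 32/640 = 0.05, a_SG = 128/640 = 0.20, a_MG = 256/640 = 0.40, a_RG = 96/640 = 0.15
  a_GS = 90/300 = 0.30, a_SS = 30/300 = 0.10, a_MS = 135/300 = 0.45, a_RS = 15/300 = 0.05
  a_GM = 228/760 = 0.30, a_SM = 0/760 = 0.00, a_MM = 76/760 = 0.10, a_RM = 342/760 = 0.45
  a_GR = 252/720 = 0.35, a_SR = 36/720 = 0.05, a_MR = 108/720 = 0.15, a_RR = 36/720 = 0.05
I − A =
  [   0.95    -0.30    -0.30    -0.35]
  [  -0.20     0.90     0.00    -0.05]
  [  -0.40    -0.45     0.90    -0.15]
  [  -0.15    -0.05    -0.45     0.95]
Compute the cofactors C_ij = (−1)^(i+j)·(3×3 minor ij) of I−A; the adjugate is their transpose:
adj(I−A) = Cᵀ =
  [ 0.696375   0.453375   0.404250   0.344250]
  [ 0.173250   0.517125   0.112125   0.108750]
  [ 0.451625   0.517375   0.699875   0.304125]
  [ 0.333000   0.343875   0.401250   0.580500]
det(I−A) = Σ_j (I−A)_1j·C_1j = (0.95)(0.696375) + (-0.30)(0.173250) + (-0.30)(0.451625) + (-0.35)(0.333000) = 0.35754375
(I − A)⁻¹ = adj(I−A) / det(I−A) ≈
  [   1.9477     1.2680     1.1306     0.9628]
  [   0.4846     1.4463     0.3136     0.3042]
  [   1.2631     1.4470     1.9575     0.8506]
  [   0.9314     0.9618     1.1222     1.6236]
First solve x = (I − A)⁻¹ d = adj(I−A)·d / det(I−A); in particular x_S = (0.173250·115 + 0.517125·80 + 0.112125·20 + 0.108750·85) / 0.35754375 = 72.78 / 0.35754375 ≈ 203.556.
Intermediate flow from R to S: z_RS = a_RS · x_S = 0.05 × 72.78 / 0.35754375 = 3.639 / 0.35754375 ≈ 10.2.

z_RS = 10.2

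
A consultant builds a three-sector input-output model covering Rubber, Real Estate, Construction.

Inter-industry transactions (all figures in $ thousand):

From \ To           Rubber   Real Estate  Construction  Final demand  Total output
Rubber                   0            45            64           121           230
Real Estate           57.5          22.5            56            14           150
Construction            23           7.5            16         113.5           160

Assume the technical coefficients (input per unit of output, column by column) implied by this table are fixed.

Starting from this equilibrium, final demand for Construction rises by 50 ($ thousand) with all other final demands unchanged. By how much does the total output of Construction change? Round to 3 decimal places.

Technical coefficients a_ij = z_ij / X_j:
  a_11 = 0/230 = 0.00, a_21 = 57.5/230 = 0.25, a_31 = 23/230 = 0.10
  a_12 = 45/150 = 0.30, a_22 = 22.5/150 = 0.15, a_32 = 7.5/150 = 0.05
  a_13 = 64/160 = 0.40, a_23 = 56/160 = 0.35, a_33 = 16/160 = 0.10
I − A =
  [   1.00    -0.30    -0.40]
  [  -0.25     0.85    -0.35]
  [  -0.10    -0.05     0.90]
Cofactors of I−A, C_ij = (−1)^(i+j)·(minor ij) (rows/columns in the sector order above):
  C_11 = (0.85)(0.90) − (-0.35)(-0.05) = 0.7475
  C_12 = −[(-0.25)(0.90) − (-0.35)(-0.10)] = 0.2600
  C_13 = (-0.25)(-0.05) − (0.85)(-0.10) = 0.0975
  C_21 = −[(-0.30)(0.90) − (-0.40)(-0.05)] = 0.2900
  C_22 = (1.00)(0.90) − (-0.40)(-0.10) = 0.8600
  C_23 = −[(1.00)(-0.05) − (-0.30)(-0.10)] = 0.0800
  C_31 = (-0.30)(-0.35) − (-0.40)(0.85) = 0.4450
  C_32 = −[(1.00)(-0.35) − (-0.40)(-0.25)] = 0.4500
  C_33 = (1.00)(0.85) − (-0.30)(-0.25) = 0.7750
det(I−A) = Σ_j (I−A)_1j·C_1j = (1.00)(0.7475) + (-0.30)(0.2600) + (-0.40)(0.0975) = 0.6305
adj(I−A) = Cᵀ =
  [ 0.7475   0.2900   0.4450]
  [ 0.2600   0.8600   0.4500]
  [ 0.0975   0.0800   0.7750]
(I − A)⁻¹ = adj(I−A) / det(I−A) ≈
  [   1.1856     0.4600     0.7058]
  [   0.4124     1.3640     0.7137]
  [   0.1546     0.1269     1.2292]
Δx = (I − A)⁻¹ Δd with Δd having +50 in the Construction component and 0 elsewhere.
So Δx_3 = L_33 · (+50), where L_33 = adj(I−A)_33 / det(I−A) = 0.7750 / 0.6305.
Δx_3 = 0.7750 × (+50) / 0.6305 = 38.75 / 0.6305 ≈ 61.459.

Δx_3 = 61.459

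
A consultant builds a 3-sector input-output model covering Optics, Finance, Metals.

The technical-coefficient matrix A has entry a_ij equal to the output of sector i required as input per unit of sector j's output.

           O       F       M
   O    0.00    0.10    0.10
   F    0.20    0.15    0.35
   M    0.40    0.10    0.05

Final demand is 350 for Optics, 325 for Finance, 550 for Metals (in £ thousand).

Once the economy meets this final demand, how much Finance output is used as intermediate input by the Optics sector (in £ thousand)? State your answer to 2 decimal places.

z_FO = 105.33

I − A =
  [   1.00    -0.10    -0.10]
  [  -0.20     0.85    -0.35]
  [  -0.40    -0.10     0.95]
Cofactors of I−A, C_ij = (−1)^(i+j)·(minor ij) (rows/columns in the sector order above):
  C_11 = (0.85)(0.95) − (-0.35)(-0.10) = 0.7725
  C_12 = −[(-0.20)(0.95) − (-0.35)(-0.40)] = 0.3300
  C_13 = (-0.20)(-0.10) − (0.85)(-0.40) = 0.3600
  C_21 = −[(-0.10)(0.95) − (-0.10)(-0.10)] = 0.1050
  C_22 = (1.00)(0.95) − (-0.10)(-0.40) = 0.9100
  C_23 = −[(1.00)(-0.10) − (-0.10)(-0.40)] = 0.1400
  C_31 = (-0.10)(-0.35) − (-0.10)(0.85) = 0.1200
  C_32 = −[(1.00)(-0.35) − (-0.10)(-0.20)] = 0.3700
  C_33 = (1.00)(0.85) − (-0.10)(-0.20) = 0.8300
det(I−A) = Σ_j (I−A)_1j·C_1j = (1.00)(0.7725) + (-0.10)(0.3300) + (-0.10)(0.3600) = 0.7035
adj(I−A) = Cᵀ =
  [ 0.7725   0.1050   0.1200]
  [ 0.3300   0.9100   0.3700]
  [ 0.3600   0.1400   0.8300]
(I − A)⁻¹ = adj(I−A) / det(I−A) ≈
  [   1.0981     0.1493     0.1706]
  [   0.4691     1.2935     0.5259]
  [   0.5117     0.1990     1.1798]
First solve x = (I − A)⁻¹ d = adj(I−A)·d / det(I−A); in particular x_O = (0.7725·350 + 0.1050·325 + 0.1200·550) / 0.7035 = 370.50 / 0.7035 ≈ 526.6525.
Intermediate flow from F to O: z_FO = a_FO · x_O = 0.20 × 370.50 / 0.7035 = 74.10 / 0.7035 ≈ 105.33.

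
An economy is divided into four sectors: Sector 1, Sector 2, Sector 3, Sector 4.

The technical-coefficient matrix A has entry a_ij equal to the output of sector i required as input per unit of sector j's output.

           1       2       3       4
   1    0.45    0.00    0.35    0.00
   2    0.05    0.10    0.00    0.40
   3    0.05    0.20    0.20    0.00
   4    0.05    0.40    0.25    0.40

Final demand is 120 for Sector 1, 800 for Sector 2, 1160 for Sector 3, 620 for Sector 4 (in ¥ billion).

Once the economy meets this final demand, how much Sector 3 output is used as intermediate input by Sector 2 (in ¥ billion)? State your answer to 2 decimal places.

I − A =
  [   0.55     0.00    -0.35     0.00]
  [  -0.05     0.90     0.00    -0.40]
  [  -0.05    -0.20     0.80     0.00]
  [  -0.05    -0.40    -0.25     0.60]
Compute the cofactors C_ij = (−1)^(i+j)·(3×3 minor ij) of I−A; the adjugate is their transpose:
adj(I−A) = Cᵀ =
  [ 0.28400   0.04200   0.13300   0.02800]
  [ 0.04500   0.25350   0.07250   0.16900]
  [ 0.02900   0.06600   0.20900   0.04400]
  [ 0.06575   0.20000   0.14650   0.37675]
det(I−A) = Σ_j (I−A)_1j·C_1j = (0.55)(0.28400) + (0.00)(0.04500) + (-0.35)(0.02900) + (0.00)(0.06575) = 0.14605
(I − A)⁻¹ = adj(I−A) / det(I−A) ≈
  [   1.9445     0.2876     0.9106     0.1917]
  [   0.3081     1.7357     0.4964     1.1571]
  [   0.1986     0.4519     1.4310     0.3013]
  [   0.4502     1.3694     1.0031     2.5796]
First solve x = (I − A)⁻¹ d = adj(I−A)·d / det(I−A); in particular x_2 = (0.04500·120 + 0.25350·800 + 0.07250·1160 + 0.16900·620) / 0.14605 = 397.08 / 0.14605 ≈ 2718.7949.
Intermediate flow from 3 to 2: z_32 = a_32 · x_2 = 0.20 × 397.08 / 0.14605 = 79.416 / 0.14605 ≈ 543.76.

z_32 = 543.76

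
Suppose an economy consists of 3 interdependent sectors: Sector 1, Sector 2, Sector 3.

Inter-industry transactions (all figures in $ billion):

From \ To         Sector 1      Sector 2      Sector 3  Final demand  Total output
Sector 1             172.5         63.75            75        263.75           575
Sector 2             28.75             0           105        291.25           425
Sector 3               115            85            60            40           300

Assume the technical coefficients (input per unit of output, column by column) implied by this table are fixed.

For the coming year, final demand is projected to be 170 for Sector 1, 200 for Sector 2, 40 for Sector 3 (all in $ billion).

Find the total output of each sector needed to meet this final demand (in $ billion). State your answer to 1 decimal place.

Technical coefficients a_ij = z_ij / X_j:
  a_11 = 172.5/575 = 0.30, a_21 = 28.75/575 = 0.05, a_31 = 115/575 = 0.20
  a_12 = 63.75/425 = 0.15, a_22 = 0/425 = 0.00, a_32 = 85/425 = 0.20
  a_13 = 75/300 = 0.25, a_23 = 105/300 = 0.35, a_33 = 60/300 = 0.20
I − A =
  [   0.70    -0.15    -0.25]
  [  -0.05     1.00    -0.35]
  [  -0.20    -0.20     0.80]
Cofactors of I−A, C_ij = (−1)^(i+j)·(minor ij) (rows/columns in the sector order above):
  C_11 = (1.00)(0.80) − (-0.35)(-0.20) = 0.7300
  C_12 = −[(-0.05)(0.80) − (-0.35)(-0.20)] = 0.1100
  C_13 = (-0.05)(-0.20) − (1.00)(-0.20) = 0.2100
  C_21 = −[(-0.15)(0.80) − (-0.25)(-0.20)] = 0.1700
  C_22 = (0.70)(0.80) − (-0.25)(-0.20) = 0.5100
  C_23 = −[(0.70)(-0.20) − (-0.15)(-0.20)] = 0.1700
  C_31 = (-0.15)(-0.35) − (-0.25)(1.00) = 0.3025
  C_32 = −[(0.70)(-0.35) − (-0.25)(-0.05)] = 0.2575
  C_33 = (0.70)(1.00) − (-0.15)(-0.05) = 0.6925
det(I−A) = Σ_j (I−A)_1j·C_1j = (0.70)(0.7300) + (-0.15)(0.1100) + (-0.25)(0.2100) = 0.4420
adj(I−A) = Cᵀ =
  [ 0.7300   0.1700   0.3025]
  [ 0.1100   0.5100   0.2575]
  [ 0.2100   0.1700   0.6925]
(I − A)⁻¹ = adj(I−A) / det(I−A) ≈
  [   1.6516     0.3846     0.6844]
  [   0.2489     1.1538     0.5826]
  [   0.4751     0.3846     1.5667]
x = (I − A)⁻¹ d = adj(I−A)·d / det(I−A), with det(I−A) = 0.4420:
  x_1 = (0.7300·170 + 0.1700·200 + 0.3025·40) / 0.4420 = 170.20 / 0.4420 ≈ 385.1
  x_2 = (0.1100·170 + 0.5100·200 + 0.2575·40) / 0.4420 = 131.00 / 0.4420 ≈ 296.4
  x_3 = (0.2100·170 + 0.1700·200 + 0.6925·40) / 0.4420 = 97.40 / 0.4420 ≈ 220.4

x_1 = 385.1, x_2 = 296.4, x_3 = 220.4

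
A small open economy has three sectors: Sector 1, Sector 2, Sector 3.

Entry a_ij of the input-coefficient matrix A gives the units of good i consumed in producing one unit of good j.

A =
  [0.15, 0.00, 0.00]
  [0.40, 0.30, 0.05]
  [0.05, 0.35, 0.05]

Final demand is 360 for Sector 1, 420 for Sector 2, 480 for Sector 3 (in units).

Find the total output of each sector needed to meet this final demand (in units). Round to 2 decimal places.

x_1 = 423.53, x_2 = 903.47, x_3 = 860.41

I − A =
  [   0.85     0.00     0.00]
  [  -0.40     0.70    -0.05]
  [  -0.05    -0.35     0.95]
Cofactors of I−A, C_ij = (−1)^(i+j)·(minor ij) (rows/columns in the sector order above):
  C_11 = (0.70)(0.95) − (-0.05)(-0.35) = 0.6475
  C_12 = −[(-0.40)(0.95) − (-0.05)(-0.05)] = 0.3825
  C_13 = (-0.40)(-0.35) − (0.70)(-0.05) = 0.1750
  C_21 = −[(0.00)(0.95) − (0.00)(-0.35)] = 0.0000
  C_22 = (0.85)(0.95) − (0.00)(-0.05) = 0.8075
  C_23 = −[(0.85)(-0.35) − (0.00)(-0.05)] = 0.2975
  C_31 = (0.00)(-0.05) − (0.00)(0.70) = 0.0000
  C_32 = −[(0.85)(-0.05) − (0.00)(-0.40)] = 0.0425
  C_33 = (0.85)(0.70) − (0.00)(-0.40) = 0.5950
det(I−A) = Σ_j (I−A)_1j·C_1j = (0.85)(0.6475) + (0.00)(0.3825) + (0.00)(0.1750) = 0.550375
adj(I−A) = Cᵀ =
  [ 0.6475   0.0000   0.0000]
  [ 0.3825   0.8075   0.0425]
  [ 0.1750   0.2975   0.5950]
(I − A)⁻¹ = adj(I−A) / det(I−A) ≈
  [   1.1765     0.0000     0.0000]
  [   0.6950     1.4672     0.0772]
  [   0.3180     0.5405     1.0811]
x = (I − A)⁻¹ d = adj(I−A)·d / det(I−A), with det(I−A) = 0.550375:
  x_1 = (0.6475·360 + 0.0000·420 + 0.0000·480) / 0.550375 = 233.10 / 0.550375 ≈ 423.53
  x_2 = (0.3825·360 + 0.8075·420 + 0.0425·480) / 0.550375 = 497.25 / 0.550375 ≈ 903.47
  x_3 = (0.1750·360 + 0.2975·420 + 0.5950·480) / 0.550375 = 473.55 / 0.550375 ≈ 860.41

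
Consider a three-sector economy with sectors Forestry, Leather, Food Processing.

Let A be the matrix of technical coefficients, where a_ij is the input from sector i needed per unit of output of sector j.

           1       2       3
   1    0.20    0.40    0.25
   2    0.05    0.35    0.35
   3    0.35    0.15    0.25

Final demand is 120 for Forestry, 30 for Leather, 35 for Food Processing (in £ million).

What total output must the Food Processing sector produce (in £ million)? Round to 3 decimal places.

I − A =
  [   0.80    -0.40    -0.25]
  [  -0.05     0.65    -0.35]
  [  -0.35    -0.15     0.75]
Cofactors of I−A, C_ij = (−1)^(i+j)·(minor ij) (rows/columns in the sector order above):
  C_11 = (0.65)(0.75) − (-0.35)(-0.15) = 0.4350
  C_12 = −[(-0.05)(0.75) − (-0.35)(-0.35)] = 0.1600
  C_13 = (-0.05)(-0.15) − (0.65)(-0.35) = 0.2350
  C_21 = −[(-0.40)(0.75) − (-0.25)(-0.15)] = 0.3375
  C_22 = (0.80)(0.75) − (-0.25)(-0.35) = 0.5125
  C_23 = −[(0.80)(-0.15) − (-0.40)(-0.35)] = 0.2600
  C_31 = (-0.40)(-0.35) − (-0.25)(0.65) = 0.3025
  C_32 = −[(0.80)(-0.35) − (-0.25)(-0.05)] = 0.2925
  C_33 = (0.80)(0.65) − (-0.40)(-0.05) = 0.5000
det(I−A) = Σ_j (I−A)_1j·C_1j = (0.80)(0.4350) + (-0.40)(0.1600) + (-0.25)(0.2350) = 0.22525
adj(I−A) = Cᵀ =
  [ 0.4350   0.3375   0.3025]
  [ 0.1600   0.5125   0.2925]
  [ 0.2350   0.2600   0.5000]
(I − A)⁻¹ = adj(I−A) / det(I−A) ≈
  [   1.9312     1.4983     1.3430]
  [   0.7103     2.2752     1.2986]
  [   1.0433     1.1543     2.2198]
x = (I − A)⁻¹ d = adj(I−A)·d / det(I−A), with det(I−A) = 0.22525:
  x_1 = (0.4350·120 + 0.3375·30 + 0.3025·35) / 0.22525 = 72.9125 / 0.22525 ≈ 323.696
  x_2 = (0.1600·120 + 0.5125·30 + 0.2925·35) / 0.22525 = 44.8125 / 0.22525 ≈ 198.946
  x_3 = (0.2350·120 + 0.2600·30 + 0.5000·35) / 0.22525 = 53.50 / 0.22525 ≈ 237.514

x_3 = 237.514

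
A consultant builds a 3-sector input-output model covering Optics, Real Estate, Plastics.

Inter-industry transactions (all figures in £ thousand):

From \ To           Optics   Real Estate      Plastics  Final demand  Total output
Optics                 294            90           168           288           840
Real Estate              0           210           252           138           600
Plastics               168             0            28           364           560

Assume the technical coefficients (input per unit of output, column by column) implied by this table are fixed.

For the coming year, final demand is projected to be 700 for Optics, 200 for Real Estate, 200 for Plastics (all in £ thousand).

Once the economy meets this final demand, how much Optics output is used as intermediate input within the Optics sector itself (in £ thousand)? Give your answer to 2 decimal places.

z_OO = 514.91

Technical coefficients a_ij = z_ij / X_j:
  a_OO = 294/840 = 0.35, a_RO = 0/840 = 0.00, a_PO = 168/840 = 0.20
  a_OR = 90/600 = 0.15, a_RR = 210/600 = 0.35, a_PR = 0/600 = 0.00
  a_OP = 168/560 = 0.30, a_RP = 252/560 = 0.45, a_PP = 28/560 = 0.05
I − A =
  [   0.65    -0.15    -0.30]
  [   0.00     0.65    -0.45]
  [  -0.20     0.00     0.95]
Cofactors of I−A, C_ij = (−1)^(i+j)·(minor ij) (rows/columns in the sector order above):
  C_11 = (0.65)(0.95) − (-0.45)(0.00) = 0.6175
  C_12 = −[(0.00)(0.95) − (-0.45)(-0.20)] = 0.0900
  C_13 = (0.00)(0.00) − (0.65)(-0.20) = 0.1300
  C_21 = −[(-0.15)(0.95) − (-0.30)(0.00)] = 0.1425
  C_22 = (0.65)(0.95) − (-0.30)(-0.20) = 0.5575
  C_23 = −[(0.65)(0.00) − (-0.15)(-0.20)] = 0.0300
  C_31 = (-0.15)(-0.45) − (-0.30)(0.65) = 0.2625
  C_32 = −[(0.65)(-0.45) − (-0.30)(0.00)] = 0.2925
  C_33 = (0.65)(0.65) − (-0.15)(0.00) = 0.4225
det(I−A) = Σ_j (I−A)_1j·C_1j = (0.65)(0.6175) + (-0.15)(0.0900) + (-0.30)(0.1300) = 0.348875
adj(I−A) = Cᵀ =
  [ 0.6175   0.1425   0.2625]
  [ 0.0900   0.5575   0.2925]
  [ 0.1300   0.0300   0.4225]
(I − A)⁻¹ = adj(I−A) / det(I−A) ≈
  [   1.7700     0.4085     0.7524]
  [   0.2580     1.5980     0.8384]
  [   0.3726     0.0860     1.2110]
First solve x = (I − A)⁻¹ d = adj(I−A)·d / det(I−A); in particular x_O = (0.6175·700 + 0.1425·200 + 0.2625·200) / 0.348875 = 513.25 / 0.348875 ≈ 1471.1573.
Intermediate flow from O to O: z_OO = a_OO · x_O = 0.35 × 513.25 / 0.348875 = 179.6375 / 0.348875 ≈ 514.91.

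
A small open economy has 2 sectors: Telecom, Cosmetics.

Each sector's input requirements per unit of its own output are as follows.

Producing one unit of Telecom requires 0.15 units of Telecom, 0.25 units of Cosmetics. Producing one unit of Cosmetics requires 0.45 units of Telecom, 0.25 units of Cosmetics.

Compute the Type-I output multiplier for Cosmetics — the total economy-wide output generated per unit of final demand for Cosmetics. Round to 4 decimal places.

I − A =
  [   0.85    -0.45]
  [  -0.25     0.75]
det(I−A) = (0.85)(0.75) − (-0.45)(-0.25) = 0.5250
adj(I−A) = [[0.75, 0.45], [0.25, 0.85]]
(I − A)⁻¹ = adj(I−A) / det(I−A) ≈
  [   1.42857     0.85714]
  [   0.47619     1.61905]
The output multiplier for sector j is the column-j sum of the Leontief inverse (I − A)⁻¹ = adj(I−A) / det(I−A).
Column 2 of adj(I−A): (0.45, 0.85); det(I−A) = 0.5250.
m_2 = (0.45 + 0.85) / 0.5250 = 1.30 / 0.5250 ≈ 2.4762.

m_2 = 2.4762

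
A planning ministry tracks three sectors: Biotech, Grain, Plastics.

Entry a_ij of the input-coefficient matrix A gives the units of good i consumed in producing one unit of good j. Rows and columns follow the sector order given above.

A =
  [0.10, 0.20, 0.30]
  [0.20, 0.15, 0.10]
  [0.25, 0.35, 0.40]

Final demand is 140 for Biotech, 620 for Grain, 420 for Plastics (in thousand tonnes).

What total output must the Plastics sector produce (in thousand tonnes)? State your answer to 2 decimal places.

I − A =
  [   0.90    -0.20    -0.30]
  [  -0.20     0.85    -0.10]
  [  -0.25    -0.35     0.60]
Cofactors of I−A, C_ij = (−1)^(i+j)·(minor ij) (rows/columns in the sector order above):
  C_11 = (0.85)(0.60) − (-0.10)(-0.35) = 0.4750
  C_12 = −[(-0.20)(0.60) − (-0.10)(-0.25)] = 0.1450
  C_13 = (-0.20)(-0.35) − (0.85)(-0.25) = 0.2825
  C_21 = −[(-0.20)(0.60) − (-0.30)(-0.35)] = 0.2250
  C_22 = (0.90)(0.60) − (-0.30)(-0.25) = 0.4650
  C_23 = −[(0.90)(-0.35) − (-0.20)(-0.25)] = 0.3650
  C_31 = (-0.20)(-0.10) − (-0.30)(0.85) = 0.2750
  C_32 = −[(0.90)(-0.10) − (-0.30)(-0.20)] = 0.1500
  C_33 = (0.90)(0.85) − (-0.20)(-0.20) = 0.7250
det(I−A) = Σ_j (I−A)_1j·C_1j = (0.90)(0.4750) + (-0.20)(0.1450) + (-0.30)(0.2825) = 0.31375
adj(I−A) = Cᵀ =
  [ 0.4750   0.2250   0.2750]
  [ 0.1450   0.4650   0.1500]
  [ 0.2825   0.3650   0.7250]
(I − A)⁻¹ = adj(I−A) / det(I−A) ≈
  [   1.5139     0.7171     0.8765]
  [   0.4622     1.4821     0.4781]
  [   0.9004     1.1633     2.3108]
x = (I − A)⁻¹ d = adj(I−A)·d / det(I−A), with det(I−A) = 0.31375:
  x_B = (0.4750·140 + 0.2250·620 + 0.2750·420) / 0.31375 = 321.50 / 0.31375 ≈ 1024.70
  x_G = (0.1450·140 + 0.4650·620 + 0.1500·420) / 0.31375 = 371.60 / 0.31375 ≈ 1184.38
  x_P = (0.2825·140 + 0.3650·620 + 0.7250·420) / 0.31375 = 570.35 / 0.31375 ≈ 1817.85

x_P = 1817.85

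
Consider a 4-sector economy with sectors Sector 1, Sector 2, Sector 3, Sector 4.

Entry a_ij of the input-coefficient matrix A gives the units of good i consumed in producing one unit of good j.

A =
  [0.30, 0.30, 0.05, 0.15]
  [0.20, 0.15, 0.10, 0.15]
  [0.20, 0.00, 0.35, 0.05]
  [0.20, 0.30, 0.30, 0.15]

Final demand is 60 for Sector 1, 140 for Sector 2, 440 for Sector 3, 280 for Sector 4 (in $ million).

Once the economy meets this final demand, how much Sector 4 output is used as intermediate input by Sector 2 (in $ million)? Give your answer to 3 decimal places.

z_42 = 182.242

I − A =
  [   0.70    -0.30    -0.05    -0.15]
  [  -0.20     0.85    -0.10    -0.15]
  [  -0.20     0.00     0.65    -0.05]
  [  -0.20    -0.30    -0.30     0.85]
Compute the cofactors C_ij = (−1)^(i+j)·(3×3 minor ij) of I−A; the adjugate is their transpose:
adj(I−A) = Cᵀ =
  [ 0.426125   0.191250   0.115625   0.115750]
  [ 0.154000   0.338750   0.107000   0.093250]
  [ 0.147000   0.073500   0.379750   0.061250]
  [ 0.206500   0.190500   0.199000   0.333250]
det(I−A) = Σ_j (I−A)_1j·C_1j = (0.70)(0.426125) + (-0.30)(0.154000) + (-0.05)(0.147000) + (-0.15)(0.206500) = 0.2137625
(I − A)⁻¹ = adj(I−A) / det(I−A) ≈
  [   1.9935     0.8947     0.5409     0.5415]
  [   0.7204     1.5847     0.5006     0.4362]
  [   0.6877     0.3438     1.7765     0.2865]
  [   0.9660     0.8912     0.9309     1.5590]
First solve x = (I − A)⁻¹ d = adj(I−A)·d / det(I−A); in particular x_2 = (0.154000·60 + 0.338750·140 + 0.107000·440 + 0.093250·280) / 0.2137625 = 129.855 / 0.2137625 ≈ 607.47325.
Intermediate flow from 4 to 2: z_42 = a_42 · x_2 = 0.30 × 129.855 / 0.2137625 = 38.9565 / 0.2137625 ≈ 182.242.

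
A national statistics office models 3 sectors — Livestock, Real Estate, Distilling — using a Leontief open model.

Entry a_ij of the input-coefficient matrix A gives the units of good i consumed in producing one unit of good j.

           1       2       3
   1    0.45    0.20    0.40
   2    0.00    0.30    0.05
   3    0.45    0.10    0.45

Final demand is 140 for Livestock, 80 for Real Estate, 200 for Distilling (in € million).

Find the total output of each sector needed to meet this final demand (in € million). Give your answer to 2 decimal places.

I − A =
  [   0.55    -0.20    -0.40]
  [   0.00     0.70    -0.05]
  [  -0.45    -0.10     0.55]
Cofactors of I−A, C_ij = (−1)^(i+j)·(minor ij) (rows/columns in the sector order above):
  C_11 = (0.70)(0.55) − (-0.05)(-0.10) = 0.3800
  C_12 = −[(0.00)(0.55) − (-0.05)(-0.45)] = 0.0225
  C_13 = (0.00)(-0.10) − (0.70)(-0.45) = 0.3150
  C_21 = −[(-0.20)(0.55) − (-0.40)(-0.10)] = 0.1500
  C_22 = (0.55)(0.55) − (-0.40)(-0.45) = 0.1225
  C_23 = −[(0.55)(-0.10) − (-0.20)(-0.45)] = 0.1450
  C_31 = (-0.20)(-0.05) − (-0.40)(0.70) = 0.2900
  C_32 = −[(0.55)(-0.05) − (-0.40)(0.00)] = 0.0275
  C_33 = (0.55)(0.70) − (-0.20)(0.00) = 0.3850
det(I−A) = Σ_j (I−A)_1j·C_1j = (0.55)(0.3800) + (-0.20)(0.0225) + (-0.40)(0.3150) = 0.0785
adj(I−A) = Cᵀ =
  [ 0.3800   0.1500   0.2900]
  [ 0.0225   0.1225   0.0275]
  [ 0.3150   0.1450   0.3850]
(I − A)⁻¹ = adj(I−A) / det(I−A) ≈
  [   4.8408     1.9108     3.6943]
  [   0.2866     1.5605     0.3503]
  [   4.0127     1.8471     4.9045]
x = (I − A)⁻¹ d = adj(I−A)·d / det(I−A), with det(I−A) = 0.0785:
  x_1 = (0.3800·140 + 0.1500·80 + 0.2900·200) / 0.0785 = 123.20 / 0.0785 ≈ 1569.43
  x_2 = (0.0225·140 + 0.1225·80 + 0.0275·200) / 0.0785 = 18.45 / 0.0785 ≈ 235.03
  x_3 = (0.3150·140 + 0.1450·80 + 0.3850·200) / 0.0785 = 132.70 / 0.0785 ≈ 1690.45

x_1 = 1569.43, x_2 = 235.03, x_3 = 1690.45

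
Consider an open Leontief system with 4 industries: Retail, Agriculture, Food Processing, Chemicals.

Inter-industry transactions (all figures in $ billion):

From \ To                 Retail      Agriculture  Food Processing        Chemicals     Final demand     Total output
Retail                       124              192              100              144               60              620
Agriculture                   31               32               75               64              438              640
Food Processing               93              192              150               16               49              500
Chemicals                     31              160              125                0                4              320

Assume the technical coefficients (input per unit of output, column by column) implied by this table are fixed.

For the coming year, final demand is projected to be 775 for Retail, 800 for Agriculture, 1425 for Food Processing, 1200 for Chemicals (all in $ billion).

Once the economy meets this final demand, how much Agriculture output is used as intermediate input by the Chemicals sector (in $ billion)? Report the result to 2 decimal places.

Technical coefficients a_ij = z_ij / X_j:
  a_RR = 124/620 = 0.20, a_AR = 31/620 = 0.05, a_FR = 93/620 = 0.15, a_CR = 31/620 = 0.05
  a_RA = 192/640 = 0.30, a_AA = 32/640 = 0.05, a_FA = 192/640 = 0.30, a_CA = 160/640 = 0.25
  a_RF = 100/500 = 0.20, a_AF = 75/500 = 0.15, a_FF = 150/500 = 0.30, a_CF = 125/500 = 0.25
  a_RC = 144/320 = 0.45, a_AC = 64/320 = 0.20, a_FC = 16/320 = 0.05, a_CC = 0/320 = 0.00
I − A =
  [   0.80    -0.30    -0.20    -0.45]
  [  -0.05     0.95    -0.15    -0.20]
  [  -0.15    -0.30     0.70    -0.05]
  [  -0.05    -0.25    -0.25     1.00]
Compute the cofactors C_ij = (−1)^(i+j)·(3×3 minor ij) of I−A; the adjugate is their transpose:
adj(I−A) = Cᵀ =
  [ 0.556250   0.381250   0.363750   0.344750]
  [ 0.071750   0.486875   0.174250   0.138375]
  [ 0.156000   0.305875   0.675000   0.165125]
  [ 0.084750   0.217250   0.230500   0.447250]
det(I−A) = Σ_j (I−A)_1j·C_1j = (0.80)(0.556250) + (-0.30)(0.071750) + (-0.20)(0.156000) + (-0.45)(0.084750) = 0.3541375
(I − A)⁻¹ = adj(I−A) / det(I−A) ≈
  [   1.5707     1.0766     1.0271     0.9735]
  [   0.2026     1.3748     0.4920     0.3907]
  [   0.4405     0.8637     1.9060     0.4663]
  [   0.2393     0.6135     0.6509     1.2629]
First solve x = (I − A)⁻¹ d = adj(I−A)·d / det(I−A); in particular x_C = (0.084750·775 + 0.217250·800 + 0.230500·1425 + 0.447250·1200) / 0.3541375 = 1104.64375 / 0.3541375 ≈ 3119.2510.
Intermediate flow from A to C: z_AC = a_AC · x_C = 0.20 × 1104.64375 / 0.3541375 = 220.92875 / 0.3541375 ≈ 623.85.

z_AC = 623.85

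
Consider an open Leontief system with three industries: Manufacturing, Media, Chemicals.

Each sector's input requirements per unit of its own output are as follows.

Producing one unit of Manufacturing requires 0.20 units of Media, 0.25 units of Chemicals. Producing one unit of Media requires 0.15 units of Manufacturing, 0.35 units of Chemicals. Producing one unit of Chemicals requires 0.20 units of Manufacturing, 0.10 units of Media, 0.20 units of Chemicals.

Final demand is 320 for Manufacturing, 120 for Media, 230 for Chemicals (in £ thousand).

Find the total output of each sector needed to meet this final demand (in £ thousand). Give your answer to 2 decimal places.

x_1 = 470.92, x_2 = 269.44, x_3 = 552.54

I − A =
  [   1.00    -0.15    -0.20]
  [  -0.20     1.00    -0.10]
  [  -0.25    -0.35     0.80]
Cofactors of I−A, C_ij = (−1)^(i+j)·(minor ij) (rows/columns in the sector order above):
  C_11 = (1.00)(0.80) − (-0.10)(-0.35) = 0.7650
  C_12 = −[(-0.20)(0.80) − (-0.10)(-0.25)] = 0.1850
  C_13 = (-0.20)(-0.35) − (1.00)(-0.25) = 0.3200
  C_21 = −[(-0.15)(0.80) − (-0.20)(-0.35)] = 0.1900
  C_22 = (1.00)(0.80) − (-0.20)(-0.25) = 0.7500
  C_23 = −[(1.00)(-0.35) − (-0.15)(-0.25)] = 0.3875
  C_31 = (-0.15)(-0.10) − (-0.20)(1.00) = 0.2150
  C_32 = −[(1.00)(-0.10) − (-0.20)(-0.20)] = 0.1400
  C_33 = (1.00)(1.00) − (-0.15)(-0.20) = 0.9700
det(I−A) = Σ_j (I−A)_1j·C_1j = (1.00)(0.7650) + (-0.15)(0.1850) + (-0.20)(0.3200) = 0.67325
adj(I−A) = Cᵀ =
  [ 0.7650   0.1900   0.2150]
  [ 0.1850   0.7500   0.1400]
  [ 0.3200   0.3875   0.9700]
(I − A)⁻¹ = adj(I−A) / det(I−A) ≈
  [   1.1363     0.2822     0.3193]
  [   0.2748     1.1140     0.2079]
  [   0.4753     0.5756     1.4408]
x = (I − A)⁻¹ d = adj(I−A)·d / det(I−A), with det(I−A) = 0.67325:
  x_1 = (0.7650·320 + 0.1900·120 + 0.2150·230) / 0.67325 = 317.05 / 0.67325 ≈ 470.92
  x_2 = (0.1850·320 + 0.7500·120 + 0.1400·230) / 0.67325 = 181.40 / 0.67325 ≈ 269.44
  x_3 = (0.3200·320 + 0.3875·120 + 0.9700·230) / 0.67325 = 372.00 / 0.67325 ≈ 552.54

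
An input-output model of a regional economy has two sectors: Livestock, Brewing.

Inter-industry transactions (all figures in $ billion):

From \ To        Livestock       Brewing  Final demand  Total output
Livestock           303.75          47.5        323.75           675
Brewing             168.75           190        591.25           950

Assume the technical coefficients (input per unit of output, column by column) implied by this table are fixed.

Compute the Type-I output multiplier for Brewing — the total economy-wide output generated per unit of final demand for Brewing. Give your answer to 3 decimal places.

m_2 = 1.404

Technical coefficients a_ij = z_ij / X_j:
  a_11 = 303.75/675 = 0.45, a_21 = 168.75/675 = 0.25
  a_12 = 47.5/950 = 0.05, a_22 = 190/950 = 0.20
I − A =
  [   0.55    -0.05]
  [  -0.25     0.80]
det(I−A) = (0.55)(0.80) − (-0.05)(-0.25) = 0.4275
adj(I−A) = [[0.80, 0.05], [0.25, 0.55]]
(I − A)⁻¹ = adj(I−A) / det(I−A) ≈
  [   1.8713     0.1170]
  [   0.5848     1.2865]
The output multiplier for sector j is the column-j sum of the Leontief inverse (I − A)⁻¹ = adj(I−A) / det(I−A).
Column 2 of adj(I−A): (0.05, 0.55); det(I−A) = 0.4275.
m_2 = (0.05 + 0.55) / 0.4275 = 0.60 / 0.4275 ≈ 1.404.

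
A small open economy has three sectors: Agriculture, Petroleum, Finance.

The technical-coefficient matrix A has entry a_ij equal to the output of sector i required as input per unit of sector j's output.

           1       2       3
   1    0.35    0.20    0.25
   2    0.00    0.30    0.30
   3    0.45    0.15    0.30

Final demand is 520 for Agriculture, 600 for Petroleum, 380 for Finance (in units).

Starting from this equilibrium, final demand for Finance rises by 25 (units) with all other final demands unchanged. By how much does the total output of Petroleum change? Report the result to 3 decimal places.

I − A =
  [   0.65    -0.20    -0.25]
  [   0.00     0.70    -0.30]
  [  -0.45    -0.15     0.70]
Cofactors of I−A, C_ij = (−1)^(i+j)·(minor ij) (rows/columns in the sector order above):
  C_11 = (0.70)(0.70) − (-0.30)(-0.15) = 0.4450
  C_12 = −[(0.00)(0.70) − (-0.30)(-0.45)] = 0.1350
  C_13 = (0.00)(-0.15) − (0.70)(-0.45) = 0.3150
  C_21 = −[(-0.20)(0.70) − (-0.25)(-0.15)] = 0.1775
  C_22 = (0.65)(0.70) − (-0.25)(-0.45) = 0.3425
  C_23 = −[(0.65)(-0.15) − (-0.20)(-0.45)] = 0.1875
  C_31 = (-0.20)(-0.30) − (-0.25)(0.70) = 0.2350
  C_32 = −[(0.65)(-0.30) − (-0.25)(0.00)] = 0.1950
  C_33 = (0.65)(0.70) − (-0.20)(0.00) = 0.4550
det(I−A) = Σ_j (I−A)_1j·C_1j = (0.65)(0.4450) + (-0.20)(0.1350) + (-0.25)(0.3150) = 0.1835
adj(I−A) = Cᵀ =
  [ 0.4450   0.1775   0.2350]
  [ 0.1350   0.3425   0.1950]
  [ 0.3150   0.1875   0.4550]
(I − A)⁻¹ = adj(I−A) / det(I−A) ≈
  [   2.4251     0.9673     1.2807]
  [   0.7357     1.8665     1.0627]
  [   1.7166     1.0218     2.4796]
Δx = (I − A)⁻¹ Δd with Δd having +25 in the Finance component and 0 elsewhere.
So Δx_2 = L_23 · (+25), where L_23 = adj(I−A)_23 / det(I−A) = 0.1950 / 0.1835.
Δx_2 = 0.1950 × (+25) / 0.1835 = 4.875 / 0.1835 ≈ 26.567.

Δx_2 = 26.567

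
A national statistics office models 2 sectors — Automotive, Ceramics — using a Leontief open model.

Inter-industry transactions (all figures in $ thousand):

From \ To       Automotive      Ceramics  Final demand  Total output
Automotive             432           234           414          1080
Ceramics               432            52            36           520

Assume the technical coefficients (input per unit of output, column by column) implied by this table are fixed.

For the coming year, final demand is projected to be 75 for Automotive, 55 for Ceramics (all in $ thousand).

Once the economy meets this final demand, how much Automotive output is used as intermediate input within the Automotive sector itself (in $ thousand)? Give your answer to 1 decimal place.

z_11 = 102.5

Technical coefficients a_ij = z_ij / X_j:
  a_11 = 432/1080 = 0.40, a_21 = 432/1080 = 0.40
  a_12 = 234/520 = 0.45, a_22 = 52/520 = 0.10
I − A =
  [   0.60    -0.45]
  [  -0.40     0.90]
det(I−A) = (0.60)(0.90) − (-0.45)(-0.40) = 0.3600
adj(I−A) = [[0.90, 0.45], [0.40, 0.60]]
(I − A)⁻¹ = adj(I−A) / det(I−A) ≈
  [   2.5000     1.2500]
  [   1.1111     1.6667]
First solve x = (I − A)⁻¹ d = adj(I−A)·d / det(I−A); in particular x_1 = (0.90·75 + 0.45·55) / 0.3600 = 92.25 / 0.3600 = 256.250.
Intermediate flow from 1 to 1: z_11 = a_11 · x_1 = 0.40 × 92.25 / 0.3600 = 36.90 / 0.3600 = 102.5.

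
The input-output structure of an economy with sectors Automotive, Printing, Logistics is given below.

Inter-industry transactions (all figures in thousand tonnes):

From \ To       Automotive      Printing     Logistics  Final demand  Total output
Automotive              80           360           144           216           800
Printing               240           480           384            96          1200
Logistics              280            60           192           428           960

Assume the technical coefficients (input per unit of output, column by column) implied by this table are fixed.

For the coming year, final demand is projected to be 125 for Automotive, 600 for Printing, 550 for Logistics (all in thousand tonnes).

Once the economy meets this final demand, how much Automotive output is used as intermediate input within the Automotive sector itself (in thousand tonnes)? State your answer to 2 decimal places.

z_AA = 120.75

Technical coefficients a_ij = z_ij / X_j:
  a_AA = 80/800 = 0.10, a_PA = 240/800 = 0.30, a_LA = 280/800 = 0.35
  a_AP = 360/1200 = 0.30, a_PP = 480/1200 = 0.40, a_LP = 60/1200 = 0.05
  a_AL = 144/960 = 0.15, a_PL = 384/960 = 0.40, a_LL = 192/960 = 0.20
I − A =
  [   0.90    -0.30    -0.15]
  [  -0.30     0.60    -0.40]
  [  -0.35    -0.05     0.80]
Cofactors of I−A, C_ij = (−1)^(i+j)·(minor ij) (rows/columns in the sector order above):
  C_11 = (0.60)(0.80) − (-0.40)(-0.05) = 0.4600
  C_12 = −[(-0.30)(0.80) − (-0.40)(-0.35)] = 0.3800
  C_13 = (-0.30)(-0.05) − (0.60)(-0.35) = 0.2250
  C_21 = −[(-0.30)(0.80) − (-0.15)(-0.05)] = 0.2475
  C_22 = (0.90)(0.80) − (-0.15)(-0.35) = 0.6675
  C_23 = −[(0.90)(-0.05) − (-0.30)(-0.35)] = 0.1500
  C_31 = (-0.30)(-0.40) − (-0.15)(0.60) = 0.2100
  C_32 = −[(0.90)(-0.40) − (-0.15)(-0.30)] = 0.4050
  C_33 = (0.90)(0.60) − (-0.30)(-0.30) = 0.4500
det(I−A) = Σ_j (I−A)_1j·C_1j = (0.90)(0.4600) + (-0.30)(0.3800) + (-0.15)(0.2250) = 0.26625
adj(I−A) = Cᵀ =
  [ 0.4600   0.2475   0.2100]
  [ 0.3800   0.6675   0.4050]
  [ 0.2250   0.1500   0.4500]
(I − A)⁻¹ = adj(I−A) / det(I−A) ≈
  [   1.7277     0.9296     0.7887]
  [   1.4272     2.5070     1.5211]
  [   0.8451     0.5634     1.6901]
First solve x = (I − A)⁻¹ d = adj(I−A)·d / det(I−A); in particular x_A = (0.4600·125 + 0.2475·600 + 0.2100·550) / 0.26625 = 321.50 / 0.26625 ≈ 1207.5117.
Intermediate flow from A to A: z_AA = a_AA · x_A = 0.10 × 321.50 / 0.26625 = 32.15 / 0.26625 ≈ 120.75.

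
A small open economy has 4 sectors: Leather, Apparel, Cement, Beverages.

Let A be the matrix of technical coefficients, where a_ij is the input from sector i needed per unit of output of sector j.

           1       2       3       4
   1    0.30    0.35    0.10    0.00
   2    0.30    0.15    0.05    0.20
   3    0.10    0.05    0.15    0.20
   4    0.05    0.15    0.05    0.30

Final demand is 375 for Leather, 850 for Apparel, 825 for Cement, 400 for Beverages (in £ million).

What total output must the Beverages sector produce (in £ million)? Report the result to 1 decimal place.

I − A =
  [   0.70    -0.35    -0.10     0.00]
  [  -0.30     0.85    -0.05    -0.20]
  [  -0.10    -0.05     0.85    -0.20]
  [  -0.05    -0.15    -0.05     0.70]
Compute the cofactors C_ij = (−1)^(i+j)·(3×3 minor ij) of I−A; the adjugate is their transpose:
adj(I−A) = Cᵀ =
  [ 0.468000   0.211250   0.072250   0.081000]
  [ 0.189000   0.401500   0.053500   0.130000]
  [ 0.085000   0.073500   0.318500   0.112000]
  [ 0.080000   0.106375   0.039375   0.403000]
det(I−A) = Σ_j (I−A)_1j·C_1j = (0.70)(0.468000) + (-0.35)(0.189000) + (-0.10)(0.085000) + (0.00)(0.080000) = 0.25295
(I − A)⁻¹ = adj(I−A) / det(I−A) ≈
  [   1.8502     0.8351     0.2856     0.3202]
  [   0.7472     1.5873     0.2115     0.5139]
  [   0.3360     0.2906     1.2591     0.4428]
  [   0.3163     0.4205     0.1557     1.5932]
x = (I − A)⁻¹ d = adj(I−A)·d / det(I−A), with det(I−A) = 0.25295:
  x_1 = (0.468000·375 + 0.211250·850 + 0.072250·825 + 0.081000·400) / 0.25295 = 447.06875 / 0.25295 ≈ 1767.4
  x_2 = (0.189000·375 + 0.401500·850 + 0.053500·825 + 0.130000·400) / 0.25295 = 508.2875 / 0.25295 ≈ 2009.4
  x_3 = (0.085000·375 + 0.073500·850 + 0.318500·825 + 0.112000·400) / 0.25295 = 401.9125 / 0.25295 ≈ 1588.9
  x_4 = (0.080000·375 + 0.106375·850 + 0.039375·825 + 0.403000·400) / 0.25295 = 314.103125 / 0.25295 ≈ 1241.8

x_4 = 1241.8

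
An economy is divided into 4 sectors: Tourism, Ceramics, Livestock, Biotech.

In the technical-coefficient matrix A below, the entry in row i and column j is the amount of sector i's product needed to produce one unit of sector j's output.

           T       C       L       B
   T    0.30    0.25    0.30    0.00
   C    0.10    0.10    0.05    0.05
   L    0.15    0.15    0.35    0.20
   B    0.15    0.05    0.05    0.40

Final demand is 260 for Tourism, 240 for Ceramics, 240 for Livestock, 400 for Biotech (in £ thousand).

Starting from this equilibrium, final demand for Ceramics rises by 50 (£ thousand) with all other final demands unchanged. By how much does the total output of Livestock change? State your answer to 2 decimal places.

Δx_L = 26.80

I − A =
  [   0.70    -0.25    -0.30     0.00]
  [  -0.10     0.90    -0.05    -0.05]
  [  -0.15    -0.15     0.65    -0.20]
  [  -0.15    -0.05    -0.05     0.60]
Compute the cofactors C_ij = (−1)^(i+j)·(3×3 minor ij) of I−A; the adjugate is their transpose:
adj(I−A) = Cᵀ =
  [ 0.335000   0.125000   0.169375   0.066875]
  [ 0.049250   0.230000   0.043000   0.033500]
  [ 0.118750   0.100000   0.359375   0.128125]
  [ 0.097750   0.058750   0.075875   0.341125]
det(I−A) = Σ_j (I−A)_1j·C_1j = (0.70)(0.335000) + (-0.25)(0.049250) + (-0.30)(0.118750) + (0.00)(0.097750) = 0.1865625
(I − A)⁻¹ = adj(I−A) / det(I−A) ≈
  [   1.7956     0.6700     0.9079     0.3585]
  [   0.2640     1.2328     0.2305     0.1796]
  [   0.6365     0.5360     1.9263     0.6868]
  [   0.5240     0.3149     0.4067     1.8285]
Δx = (I − A)⁻¹ Δd with Δd having +50 in the Ceramics component and 0 elsewhere.
So Δx_L = L_LC · (+50), where L_LC = adj(I−A)_LC / det(I−A) = 0.100000 / 0.1865625.
Δx_L = 0.100000 × (+50) / 0.1865625 = 5.00 / 0.1865625 ≈ 26.80.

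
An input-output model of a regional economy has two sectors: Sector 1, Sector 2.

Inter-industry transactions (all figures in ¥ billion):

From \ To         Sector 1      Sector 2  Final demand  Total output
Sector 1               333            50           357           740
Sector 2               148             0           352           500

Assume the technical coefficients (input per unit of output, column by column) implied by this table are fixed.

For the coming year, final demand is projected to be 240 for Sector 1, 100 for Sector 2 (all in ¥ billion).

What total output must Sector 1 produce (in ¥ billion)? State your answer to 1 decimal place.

x_1 = 471.7

Technical coefficients a_ij = z_ij / X_j:
  a_11 = 333/740 = 0.45, a_21 = 148/740 = 0.20
  a_12 = 50/500 = 0.10, a_22 = 0/500 = 0.00
I − A =
  [   0.55    -0.10]
  [  -0.20     1.00]
det(I−A) = (0.55)(1.00) − (-0.10)(-0.20) = 0.5300
adj(I−A) = [[1.00, 0.10], [0.20, 0.55]]
(I − A)⁻¹ = adj(I−A) / det(I−A) ≈
  [   1.8868     0.1887]
  [   0.3774     1.0377]
x = (I − A)⁻¹ d = adj(I−A)·d / det(I−A), with det(I−A) = 0.5300:
  x_1 = (1.00·240 + 0.10·100) / 0.5300 = 250.00 / 0.5300 ≈ 471.7
  x_2 = (0.20·240 + 0.55·100) / 0.5300 = 103.00 / 0.5300 ≈ 194.3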